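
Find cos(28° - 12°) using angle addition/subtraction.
cos(28° - 12°) = cos 28° cos 12° + sin 28° sin 12° = 0.9613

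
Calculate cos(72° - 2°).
cos(72° - 2°) = cos 72° cos 2° + sin 72° sin 2° = 0.342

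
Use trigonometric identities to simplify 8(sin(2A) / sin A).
8(sin(2A) / sin A) = 8(2 cos A) (using Double angle)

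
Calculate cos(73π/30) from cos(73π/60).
cos(73π/30) = cos²73π/60 - sin²73π/60 = 0.2079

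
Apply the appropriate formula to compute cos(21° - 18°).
cos(21° - 18°) = cos 21° cos 18° + sin 21° sin 18° = 0.9986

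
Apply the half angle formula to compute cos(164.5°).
cos(164.5°) = -√((1 + cos 329°)/2) = -0.9636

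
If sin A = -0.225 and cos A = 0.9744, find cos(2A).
cos(2A) = cos²A - sin²A = 0.8988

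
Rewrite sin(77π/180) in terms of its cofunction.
sin(77π/180) = cos(π/2 - 77π/180) = cos(13π/180)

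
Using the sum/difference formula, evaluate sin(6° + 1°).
sin(6° + 1°) = sin 6° cos 1° + cos 6° sin 1° = 0.1219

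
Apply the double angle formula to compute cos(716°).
cos(716°) = cos²358° - sin²358° = 0.9976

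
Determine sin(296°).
sin(296°) = -0.8988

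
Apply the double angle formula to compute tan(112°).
tan(112°) = 2 tan 56° / (1 - tan²56°) = -2.475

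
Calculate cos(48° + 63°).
cos(48° + 63°) = cos 48° cos 63° - sin 48° sin 63° = -0.3584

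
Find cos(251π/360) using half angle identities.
cos(251π/360) = -√((1 + cos 251π/180)/2) = -0.5807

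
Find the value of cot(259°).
cot(259°) = 0.1944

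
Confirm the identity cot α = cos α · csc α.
RHS = cos α · (1/sin α) = cos α/sin α = cot α = LHS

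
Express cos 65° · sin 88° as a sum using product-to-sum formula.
cos 65° sin 88° = (1/2)[sin(65°+88°) - sin(65°-88°)]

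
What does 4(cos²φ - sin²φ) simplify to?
4(cos²φ - sin²φ) = 4(cos(2φ)) (using Double angle)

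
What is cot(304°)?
cot(304°) = -0.6745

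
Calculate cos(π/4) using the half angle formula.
cos(π/4) = √((1 + cos π/2)/2) = √2/2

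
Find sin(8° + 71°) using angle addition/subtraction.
sin(8° + 71°) = sin 8° cos 71° + cos 8° sin 71° = 0.9816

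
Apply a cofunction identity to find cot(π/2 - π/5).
cot(π/2 - π/5) = tan(π/5) = 0.7265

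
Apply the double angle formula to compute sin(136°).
sin(136°) = 2 sin 68° cos 68° = 0.6947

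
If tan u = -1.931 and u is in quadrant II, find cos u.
cos u = -0.4599 (using tan²u + 1 = sec²u)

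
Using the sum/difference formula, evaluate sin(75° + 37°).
sin(75° + 37°) = sin 75° cos 37° + cos 75° sin 37° = 0.9272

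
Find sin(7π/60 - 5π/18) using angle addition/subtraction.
sin(7π/60 - 5π/18) = sin 7π/60 cos 5π/18 - cos 7π/60 sin 5π/18 = -0.4848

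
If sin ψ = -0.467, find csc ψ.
csc ψ = 1/sin ψ = -2.141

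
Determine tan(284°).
tan(284°) = -4.011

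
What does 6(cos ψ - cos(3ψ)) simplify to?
6(cos ψ - cos(3ψ)) = 6(2 sin(2ψ) sin ψ) (using Sum-to-product)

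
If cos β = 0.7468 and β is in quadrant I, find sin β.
sin β = 0.665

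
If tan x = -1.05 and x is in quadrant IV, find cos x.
cos x = 0.6897 (using tan²x + 1 = sec²x)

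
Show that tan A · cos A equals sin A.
LHS = (sin A/cos A) · cos A = sin A = RHS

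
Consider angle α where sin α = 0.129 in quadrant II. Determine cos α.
cos α = ±√(1 - sin²α) = -0.9916 (negative in QII)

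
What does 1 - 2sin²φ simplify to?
1 - 2sin²φ = cos(2φ) (using Double angle)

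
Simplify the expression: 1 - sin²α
1 - sin²α = cos²α (using Pythagorean identity)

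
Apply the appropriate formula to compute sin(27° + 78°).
sin(27° + 78°) = sin 27° cos 78° + cos 27° sin 78° = (√6+√2)/4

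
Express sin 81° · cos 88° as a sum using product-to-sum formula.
sin 81° cos 88° = (1/2)[sin(81°+88°) + sin(81°-88°)]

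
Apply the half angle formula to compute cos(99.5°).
cos(99.5°) = -√((1 + cos 199°)/2) = -0.165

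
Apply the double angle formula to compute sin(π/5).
sin(π/5) = 2 sin π/10 cos π/10 = 0.5878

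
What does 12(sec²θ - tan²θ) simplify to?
12(sec²θ - tan²θ) = 12 (using Pythagorean identity)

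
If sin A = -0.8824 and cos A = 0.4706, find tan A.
tan A = sin A / cos A = -1.875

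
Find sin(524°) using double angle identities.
sin(524°) = 2 sin 262° cos 262° = 0.2756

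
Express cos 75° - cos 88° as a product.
cos 75° - cos 88° = -2 sin(81.5°) sin(-6.5°)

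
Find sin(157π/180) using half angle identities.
sin(157π/180) = √((1 - cos 157π/90)/2) = 0.3907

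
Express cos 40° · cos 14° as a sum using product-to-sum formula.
cos 40° cos 14° = (1/2)[cos(40°-14°) + cos(40°+14°)]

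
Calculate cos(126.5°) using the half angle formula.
cos(126.5°) = -√((1 + cos 253°)/2) = -0.5948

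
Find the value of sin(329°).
sin(329°) = -0.515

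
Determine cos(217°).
cos(217°) = -0.7986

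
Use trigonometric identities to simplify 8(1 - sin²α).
8(1 - sin²α) = 8(cos²α) (using Pythagorean identity)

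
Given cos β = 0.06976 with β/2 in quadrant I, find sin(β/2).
sin(β/2) = ±√((1 - cos β)/2); positive since β/2 ∈ QI, so sin(β/2) = 0.682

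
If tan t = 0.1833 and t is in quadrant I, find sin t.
sin t = 0.1803 (using tan²t + 1 = sec²t)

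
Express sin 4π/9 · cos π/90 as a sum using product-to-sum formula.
sin 4π/9 cos π/90 = (1/2)[sin(4π/9+π/90) + sin(4π/9-π/90)]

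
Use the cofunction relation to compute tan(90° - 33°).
tan(90° - 33°) = cot(33°) = 1.54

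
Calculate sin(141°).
sin(141°) = 0.6293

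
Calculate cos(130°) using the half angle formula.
cos(130°) = -√((1 + cos 260°)/2) = -0.6428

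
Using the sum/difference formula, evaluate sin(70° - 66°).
sin(70° - 66°) = sin 70° cos 66° - cos 70° sin 66° = 0.06976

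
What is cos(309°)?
cos(309°) = 0.6293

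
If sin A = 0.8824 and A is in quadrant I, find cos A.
cos A = 0.4705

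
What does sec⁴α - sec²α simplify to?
sec⁴α - sec²α = tan⁴α + tan²α (using Pythagorean)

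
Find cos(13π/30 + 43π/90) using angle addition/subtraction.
cos(13π/30 + 43π/90) = cos 13π/30 cos 43π/90 - sin 13π/30 sin 43π/90 = -0.9613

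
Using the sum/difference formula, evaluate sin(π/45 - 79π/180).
sin(π/45 - 79π/180) = sin π/45 cos 79π/180 - cos π/45 sin 79π/180 = -(√6+√2)/4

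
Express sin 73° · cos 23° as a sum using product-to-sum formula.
sin 73° cos 23° = (1/2)[sin(73°+23°) + sin(73°-23°)]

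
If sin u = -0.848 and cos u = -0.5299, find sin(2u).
sin(2u) = 2 sin u cos u = 0.8987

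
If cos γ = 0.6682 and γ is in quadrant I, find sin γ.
sin γ = 0.744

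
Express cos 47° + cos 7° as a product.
cos 47° + cos 7° = 2 cos(27°) cos(20°)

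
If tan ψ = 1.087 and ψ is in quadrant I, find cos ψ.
cos ψ = 0.677 (using tan²ψ + 1 = sec²ψ)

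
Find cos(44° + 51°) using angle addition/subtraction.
cos(44° + 51°) = cos 44° cos 51° - sin 44° sin 51° = -0.08716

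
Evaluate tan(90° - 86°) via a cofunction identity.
tan(90° - 86°) = cot(86°) = 0.06993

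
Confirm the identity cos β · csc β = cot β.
LHS = cos β · (1/sin β) = cos β/sin β = cot β = RHS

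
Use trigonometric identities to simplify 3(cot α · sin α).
3(cot α · sin α) = 3(cos α) (using Quotient identity)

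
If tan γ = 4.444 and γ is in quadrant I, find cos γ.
cos γ = 0.2195 (using tan²γ + 1 = sec²γ)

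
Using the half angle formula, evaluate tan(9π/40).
tan(9π/40) = sin 9π/20 / (1 + cos 9π/20) = 0.8541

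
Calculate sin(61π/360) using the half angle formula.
sin(61π/360) = √((1 - cos 61π/180)/2) = 0.5075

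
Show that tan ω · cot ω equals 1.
LHS = (sin ω/cos ω) · (cos ω/sin ω) = 1 = RHS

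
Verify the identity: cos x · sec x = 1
LHS = cos x · (1/cos x) = 1 = RHS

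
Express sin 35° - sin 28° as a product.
sin 35° - sin 28° = 2 cos(31.5°) sin(3.5°)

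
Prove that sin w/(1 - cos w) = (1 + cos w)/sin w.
LHS = sin w(1 + cos w) / ((1 - cos w)(1 + cos w)) = sin w(1 + cos w) / (1 - cos²w) = sin w(1 + cos w) / sin²w = (1 + cos w)/sin w = RHS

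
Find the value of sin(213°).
sin(213°) = -0.5446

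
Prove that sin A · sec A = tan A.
LHS = sin A · (1/cos A) = sin A/cos A = tan A = RHS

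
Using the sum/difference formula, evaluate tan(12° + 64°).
tan(12° + 64°) = (tan 12° + tan 64°)/(1 - tan 12° tan 64°) = 4.011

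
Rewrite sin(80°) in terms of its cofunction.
sin(80°) = cos(90° - 80°) = cos(10°)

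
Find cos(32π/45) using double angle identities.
cos(32π/45) = 1 - 2sin²16π/45 = -0.6157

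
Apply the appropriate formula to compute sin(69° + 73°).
sin(69° + 73°) = sin 69° cos 73° + cos 69° sin 73° = 0.6157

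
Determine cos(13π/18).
cos(13π/18) = -0.6428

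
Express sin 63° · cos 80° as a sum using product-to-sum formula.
sin 63° cos 80° = (1/2)[sin(63°+80°) + sin(63°-80°)]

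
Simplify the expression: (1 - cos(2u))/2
(1 - cos(2u))/2 = sin²u (using Power reduction)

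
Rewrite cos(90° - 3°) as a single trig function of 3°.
cos(90° - 3°) = sin(3°)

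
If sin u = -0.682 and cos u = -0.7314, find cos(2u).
cos(2u) = cos²u - sin²u = 0.06982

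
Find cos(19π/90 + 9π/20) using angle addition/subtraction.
cos(19π/90 + 9π/20) = cos 19π/90 cos 9π/20 - sin 19π/90 sin 9π/20 = -0.4848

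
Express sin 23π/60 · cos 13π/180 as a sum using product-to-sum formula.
sin 23π/60 cos 13π/180 = (1/2)[sin(23π/60+13π/180) + sin(23π/60-13π/180)]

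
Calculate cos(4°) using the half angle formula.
cos(4°) = √((1 + cos 8°)/2) = 0.9976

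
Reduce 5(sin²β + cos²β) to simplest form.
5(sin²β + cos²β) = 5 (using Pythagorean identity)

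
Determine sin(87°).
sin(87°) = 0.9986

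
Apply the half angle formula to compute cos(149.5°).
cos(149.5°) = -√((1 + cos 299°)/2) = -0.8616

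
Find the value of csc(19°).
csc(19°) = 3.072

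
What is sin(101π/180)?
sin(101π/180) = 0.9816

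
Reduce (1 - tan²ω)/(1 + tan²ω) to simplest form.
(1 - tan²ω)/(1 + tan²ω) = cos(2ω) (using Double angle)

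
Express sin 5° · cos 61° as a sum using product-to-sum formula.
sin 5° cos 61° = (1/2)[sin(5°+61°) + sin(5°-61°)]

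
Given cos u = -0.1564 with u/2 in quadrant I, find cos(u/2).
cos(u/2) = ±√((1 + cos u)/2); positive since u/2 ∈ QI, so cos(u/2) = 0.6495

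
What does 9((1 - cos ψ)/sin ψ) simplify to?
9((1 - cos ψ)/sin ψ) = 9(tan(ψ/2)) (using Half angle)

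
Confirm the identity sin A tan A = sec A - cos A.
RHS = 1/cos A - cos A = (1 - cos²A)/cos A = sin²A/cos A = sin A · (sin A/cos A) = sin A tan A = LHS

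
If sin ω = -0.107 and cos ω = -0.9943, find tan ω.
tan ω = sin ω / cos ω = 0.1076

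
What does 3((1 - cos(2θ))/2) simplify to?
3((1 - cos(2θ))/2) = 3(sin²θ) (using Power reduction)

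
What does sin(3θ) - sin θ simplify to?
sin(3θ) - sin θ = 2 cos(2θ) sin θ (using Sum-to-product)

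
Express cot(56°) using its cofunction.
cot(56°) = tan(90° - 56°) = tan(34°)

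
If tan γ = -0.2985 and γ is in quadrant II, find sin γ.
sin γ = 0.286 (using tan²γ + 1 = sec²γ)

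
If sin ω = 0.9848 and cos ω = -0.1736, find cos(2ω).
cos(2ω) = cos²ω - sin²ω = -0.9397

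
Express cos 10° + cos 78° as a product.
cos 10° + cos 78° = 2 cos(44°) cos(-34°)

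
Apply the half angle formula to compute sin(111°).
sin(111°) = √((1 - cos 222°)/2) = 0.9336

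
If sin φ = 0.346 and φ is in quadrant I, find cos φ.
cos φ = 0.9382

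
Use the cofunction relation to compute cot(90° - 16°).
cot(90° - 16°) = tan(16°) = 0.2867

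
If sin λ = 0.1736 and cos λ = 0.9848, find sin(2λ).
sin(2λ) = 2 sin λ cos λ = 0.3419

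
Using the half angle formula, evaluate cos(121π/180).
cos(121π/180) = -√((1 + cos 121π/90)/2) = -0.515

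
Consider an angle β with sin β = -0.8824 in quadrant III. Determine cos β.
cos β = ±√(1 - sin²β) = -0.4705 (negative in QIII)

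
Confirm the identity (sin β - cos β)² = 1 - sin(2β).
LHS = sin²β - 2 sin β cos β + cos²β = (sin²β + cos²β) - 2 sin β cos β = 1 - sin(2β) = RHS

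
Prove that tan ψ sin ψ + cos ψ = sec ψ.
LHS = sin²ψ/cos ψ + cos ψ = (sin²ψ + cos²ψ)/cos ψ = 1/cos ψ = sec ψ = RHS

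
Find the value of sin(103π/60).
sin(103π/60) = -0.7771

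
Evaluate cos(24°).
cos(24°) = 0.9135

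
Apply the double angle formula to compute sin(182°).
sin(182°) = 2 sin 91° cos 91° = -0.0349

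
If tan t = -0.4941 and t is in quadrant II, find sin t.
sin t = 0.443 (using tan²t + 1 = sec²t)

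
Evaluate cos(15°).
cos(15°) = (√6+√2)/4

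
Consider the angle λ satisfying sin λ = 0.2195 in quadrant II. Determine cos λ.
cos λ = ±√(1 - sin²λ) = -0.9756 (negative in QII)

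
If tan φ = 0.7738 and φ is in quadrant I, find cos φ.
cos φ = 0.7909 (using tan²φ + 1 = sec²φ)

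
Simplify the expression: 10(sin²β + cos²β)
10(sin²β + cos²β) = 10 (using Pythagorean identity)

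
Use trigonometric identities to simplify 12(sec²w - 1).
12(sec²w - 1) = 12(tan²w) (using Pythagorean identity)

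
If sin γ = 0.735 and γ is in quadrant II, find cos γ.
cos γ = -0.6781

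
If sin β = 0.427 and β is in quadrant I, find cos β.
cos β = 0.9043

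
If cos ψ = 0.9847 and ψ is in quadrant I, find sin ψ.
sin ψ = 0.1743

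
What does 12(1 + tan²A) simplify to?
12(1 + tan²A) = 12(sec²A) (using Pythagorean identity)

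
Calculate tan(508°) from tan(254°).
tan(508°) = 2 tan 254° / (1 - tan²254°) = -0.6249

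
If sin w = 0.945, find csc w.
csc w = 1/sin w = 1.058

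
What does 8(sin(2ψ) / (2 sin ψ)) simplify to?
8(sin(2ψ) / (2 sin ψ)) = 8(cos ψ) (using Double angle)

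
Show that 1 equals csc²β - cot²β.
RHS = 1/sin²β - cos²β/sin²β = (1 - cos²β)/sin²β = sin²β/sin²β = 1 = LHS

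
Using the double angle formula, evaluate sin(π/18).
sin(π/18) = 2 sin π/36 cos π/36 = 0.1736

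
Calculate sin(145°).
sin(145°) = 0.5736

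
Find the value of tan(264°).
tan(264°) = 9.514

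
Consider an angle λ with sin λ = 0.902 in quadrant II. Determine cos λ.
cos λ = ±√(1 - sin²λ) = -0.4317 (negative in QII)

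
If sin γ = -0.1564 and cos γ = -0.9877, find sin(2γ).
sin(2γ) = 2 sin γ cos γ = 0.309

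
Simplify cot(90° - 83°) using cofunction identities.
cot(90° - 83°) = tan(83°)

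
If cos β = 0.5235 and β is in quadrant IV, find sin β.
sin β = -0.852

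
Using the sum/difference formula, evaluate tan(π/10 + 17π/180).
tan(π/10 + 17π/180) = (tan π/10 + tan 17π/180)/(1 - tan π/10 tan 17π/180) = 0.7002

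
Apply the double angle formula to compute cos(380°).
cos(380°) = cos²190° - sin²190° = 0.9397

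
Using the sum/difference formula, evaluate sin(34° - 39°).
sin(34° - 39°) = sin 34° cos 39° - cos 34° sin 39° = -0.08716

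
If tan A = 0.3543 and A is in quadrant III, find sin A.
sin A = -0.334 (using tan²A + 1 = sec²A)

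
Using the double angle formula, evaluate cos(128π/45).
cos(128π/45) = 1 - 2sin²64π/45 = -0.8829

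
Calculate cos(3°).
cos(3°) = 0.9986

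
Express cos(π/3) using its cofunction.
cos(π/3) = sin(π/2 - π/3) = sin(π/6)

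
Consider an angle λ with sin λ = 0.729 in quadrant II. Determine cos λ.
cos λ = ±√(1 - sin²λ) = -0.6845 (negative in QII)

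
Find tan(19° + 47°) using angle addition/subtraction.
tan(19° + 47°) = (tan 19° + tan 47°)/(1 - tan 19° tan 47°) = 2.246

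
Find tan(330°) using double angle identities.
tan(330°) = 2 tan 165° / (1 - tan²165°) = -√3/3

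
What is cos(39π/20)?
cos(39π/20) = 0.9877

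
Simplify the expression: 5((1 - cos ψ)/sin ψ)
5((1 - cos ψ)/sin ψ) = 5(tan(ψ/2)) (using Half angle)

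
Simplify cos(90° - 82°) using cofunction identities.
cos(90° - 82°) = sin(82°)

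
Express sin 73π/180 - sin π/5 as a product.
sin 73π/180 - sin π/5 = 2 cos(109π/360) sin(37π/360)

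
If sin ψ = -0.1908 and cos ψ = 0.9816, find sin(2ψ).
sin(2ψ) = 2 sin ψ cos ψ = -0.3746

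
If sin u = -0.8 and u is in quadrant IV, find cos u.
cos u = 0.6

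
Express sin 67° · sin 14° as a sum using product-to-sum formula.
sin 67° sin 14° = (1/2)[cos(67°-14°) - cos(67°+14°)]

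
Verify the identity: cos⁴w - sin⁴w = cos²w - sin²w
LHS = (cos²w - sin²w)(cos²w + sin²w) = (cos²w - sin²w) · 1 = cos²w - sin²w = RHS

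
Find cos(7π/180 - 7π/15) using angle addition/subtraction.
cos(7π/180 - 7π/15) = cos 7π/180 cos 7π/15 + sin 7π/180 sin 7π/15 = 0.225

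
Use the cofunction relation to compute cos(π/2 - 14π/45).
cos(π/2 - 14π/45) = sin(14π/45) = 0.829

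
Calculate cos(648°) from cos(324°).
cos(648°) = cos²324° - sin²324° = 0.309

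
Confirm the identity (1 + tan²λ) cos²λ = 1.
LHS = sec²λ · cos²λ = (1/cos²λ) · cos²λ = 1 = RHS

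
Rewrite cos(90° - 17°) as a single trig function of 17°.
cos(90° - 17°) = sin(17°)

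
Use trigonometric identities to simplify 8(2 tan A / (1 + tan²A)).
8(2 tan A / (1 + tan²A)) = 8(sin(2A)) (using Double angle)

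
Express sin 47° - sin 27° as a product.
sin 47° - sin 27° = 2 cos(37°) sin(10°)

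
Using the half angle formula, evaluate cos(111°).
cos(111°) = -√((1 + cos 222°)/2) = -0.3584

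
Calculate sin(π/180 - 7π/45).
sin(π/180 - 7π/45) = sin π/180 cos 7π/45 - cos π/180 sin 7π/45 = -0.454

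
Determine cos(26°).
cos(26°) = 0.8988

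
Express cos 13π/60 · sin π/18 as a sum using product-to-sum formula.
cos 13π/60 sin π/18 = (1/2)[sin(13π/60+π/18) - sin(13π/60-π/18)]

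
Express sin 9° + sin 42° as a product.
sin 9° + sin 42° = 2 sin(25.5°) cos(-16.5°)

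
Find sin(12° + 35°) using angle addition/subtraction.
sin(12° + 35°) = sin 12° cos 35° + cos 12° sin 35° = 0.7314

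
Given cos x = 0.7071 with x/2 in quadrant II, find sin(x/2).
sin(x/2) = ±√((1 - cos x)/2); positive since x/2 ∈ QII, so sin(x/2) = 0.3827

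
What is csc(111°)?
csc(111°) = 1.071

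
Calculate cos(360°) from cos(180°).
cos(360°) = cos²180° - sin²180° = 1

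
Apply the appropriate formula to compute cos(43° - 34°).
cos(43° - 34°) = cos 43° cos 34° + sin 43° sin 34° = 0.9877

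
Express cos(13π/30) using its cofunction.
cos(13π/30) = sin(π/2 - 13π/30) = sin(π/15)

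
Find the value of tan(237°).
tan(237°) = 1.54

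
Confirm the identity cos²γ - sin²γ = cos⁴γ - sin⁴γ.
RHS = (cos²γ - sin²γ)(cos²γ + sin²γ) = (cos²γ - sin²γ) · 1 = cos²γ - sin²γ = LHS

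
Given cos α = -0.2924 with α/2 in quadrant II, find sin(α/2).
sin(α/2) = ±√((1 - cos α)/2); positive since α/2 ∈ QII, so sin(α/2) = 0.8039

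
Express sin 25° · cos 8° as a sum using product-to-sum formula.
sin 25° cos 8° = (1/2)[sin(25°+8°) + sin(25°-8°)]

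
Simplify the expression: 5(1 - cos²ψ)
5(1 - cos²ψ) = 5(sin²ψ) (using Pythagorean identity)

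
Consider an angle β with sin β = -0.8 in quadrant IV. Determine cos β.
cos β = √(1 - sin²β) = 0.6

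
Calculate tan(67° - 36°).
tan(67° - 36°) = (tan 67° - tan 36°)/(1 + tan 67° tan 36°) = 0.6009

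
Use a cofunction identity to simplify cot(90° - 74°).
cot(90° - 74°) = tan(74°)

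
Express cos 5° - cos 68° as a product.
cos 5° - cos 68° = -2 sin(36.5°) sin(-31.5°)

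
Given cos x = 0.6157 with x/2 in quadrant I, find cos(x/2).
cos(x/2) = ±√((1 + cos x)/2); positive since x/2 ∈ QI, so cos(x/2) = 0.8988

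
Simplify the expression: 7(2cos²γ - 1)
7(2cos²γ - 1) = 7(cos(2γ)) (using Double angle)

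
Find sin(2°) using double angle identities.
sin(2°) = 2 sin 1° cos 1° = 0.0349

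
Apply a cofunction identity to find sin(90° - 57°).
sin(90° - 57°) = cos(57°) = 0.5446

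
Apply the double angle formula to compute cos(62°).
cos(62°) = 1 - 2sin²31° = 0.4695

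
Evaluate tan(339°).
tan(339°) = -0.3839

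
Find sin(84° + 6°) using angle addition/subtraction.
sin(84° + 6°) = sin 84° cos 6° + cos 84° sin 6° = 1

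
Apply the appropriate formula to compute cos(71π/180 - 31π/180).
cos(71π/180 - 31π/180) = cos 71π/180 cos 31π/180 + sin 71π/180 sin 31π/180 = 0.766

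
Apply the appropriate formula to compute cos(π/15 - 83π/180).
cos(π/15 - 83π/180) = cos π/15 cos 83π/180 + sin π/15 sin 83π/180 = 0.3256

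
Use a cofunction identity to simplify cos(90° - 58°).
cos(90° - 58°) = sin(58°)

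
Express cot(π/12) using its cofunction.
cot(π/12) = tan(π/2 - π/12) = tan(5π/12)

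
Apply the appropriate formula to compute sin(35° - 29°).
sin(35° - 29°) = sin 35° cos 29° - cos 35° sin 29° = 0.1045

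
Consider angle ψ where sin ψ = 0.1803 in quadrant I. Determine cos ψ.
cos ψ = √(1 - sin²ψ) = 0.9836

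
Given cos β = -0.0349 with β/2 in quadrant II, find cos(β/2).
cos(β/2) = ±√((1 + cos β)/2); negative since β/2 ∈ QII, so cos(β/2) = -0.6947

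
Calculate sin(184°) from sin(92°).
sin(184°) = 2 sin 92° cos 92° = -0.06976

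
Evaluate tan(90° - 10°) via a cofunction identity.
tan(90° - 10°) = cot(10°) = 5.671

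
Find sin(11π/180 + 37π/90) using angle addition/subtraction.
sin(11π/180 + 37π/90) = sin 11π/180 cos 37π/90 + cos 11π/180 sin 37π/90 = 0.9962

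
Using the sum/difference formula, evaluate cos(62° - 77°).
cos(62° - 77°) = cos 62° cos 77° + sin 62° sin 77° = (√6+√2)/4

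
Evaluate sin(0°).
sin(0°) = 0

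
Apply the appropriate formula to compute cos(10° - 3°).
cos(10° - 3°) = cos 10° cos 3° + sin 10° sin 3° = 0.9925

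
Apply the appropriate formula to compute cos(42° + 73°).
cos(42° + 73°) = cos 42° cos 73° - sin 42° sin 73° = -0.4226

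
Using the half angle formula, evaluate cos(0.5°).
cos(0.5°) = √((1 + cos 1°)/2) = 1.0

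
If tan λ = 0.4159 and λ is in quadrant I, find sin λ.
sin λ = 0.384 (using tan²λ + 1 = sec²λ)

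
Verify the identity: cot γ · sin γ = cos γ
LHS = (cos γ/sin γ) · sin γ = cos γ = RHS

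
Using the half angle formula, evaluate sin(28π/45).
sin(28π/45) = √((1 - cos 56π/45)/2) = 0.9272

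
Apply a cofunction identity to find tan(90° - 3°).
tan(90° - 3°) = cot(3°) = 19.08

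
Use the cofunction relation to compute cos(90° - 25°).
cos(90° - 25°) = sin(25°) = 0.4226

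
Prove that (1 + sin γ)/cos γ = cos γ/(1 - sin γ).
LHS = (1 + sin γ)(1 - sin γ) / (cos γ(1 - sin γ)) = (1 - sin²γ) / (cos γ(1 - sin γ)) = cos²γ / (cos γ(1 - sin γ)) = cos γ/(1 - sin γ) = RHS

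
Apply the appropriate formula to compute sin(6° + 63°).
sin(6° + 63°) = sin 6° cos 63° + cos 6° sin 63° = 0.9336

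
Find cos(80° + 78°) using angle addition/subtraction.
cos(80° + 78°) = cos 80° cos 78° - sin 80° sin 78° = -0.9272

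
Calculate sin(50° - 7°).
sin(50° - 7°) = sin 50° cos 7° - cos 50° sin 7° = 0.682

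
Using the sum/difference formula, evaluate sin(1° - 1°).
sin(1° - 1°) = sin 1° cos 1° - cos 1° sin 1° = 0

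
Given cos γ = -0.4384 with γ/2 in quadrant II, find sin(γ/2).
sin(γ/2) = ±√((1 - cos γ)/2); positive since γ/2 ∈ QII, so sin(γ/2) = 0.8481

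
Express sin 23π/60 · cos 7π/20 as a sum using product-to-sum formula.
sin 23π/60 cos 7π/20 = (1/2)[sin(23π/60+7π/20) + sin(23π/60-7π/20)]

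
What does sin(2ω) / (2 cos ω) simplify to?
sin(2ω) / (2 cos ω) = sin ω (using Double angle)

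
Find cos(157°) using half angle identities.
cos(157°) = -√((1 + cos 314°)/2) = -0.9205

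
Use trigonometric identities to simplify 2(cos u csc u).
2(cos u csc u) = 2(cot u) (using Reciprocal + quotient)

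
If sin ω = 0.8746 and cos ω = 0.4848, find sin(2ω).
sin(2ω) = 2 sin ω cos ω = 0.848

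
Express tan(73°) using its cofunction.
tan(73°) = cot(90° - 73°) = cot(17°)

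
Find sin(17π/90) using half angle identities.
sin(17π/90) = √((1 - cos 17π/45)/2) = 0.5592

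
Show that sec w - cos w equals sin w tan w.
LHS = 1/cos w - cos w = (1 - cos²w)/cos w = sin²w/cos w = sin w · (sin w/cos w) = sin w tan w = RHS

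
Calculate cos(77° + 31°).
cos(77° + 31°) = cos 77° cos 31° - sin 77° sin 31° = -0.309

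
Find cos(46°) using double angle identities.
cos(46°) = cos²23° - sin²23° = 0.6947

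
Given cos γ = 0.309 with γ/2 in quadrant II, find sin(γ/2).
sin(γ/2) = ±√((1 - cos γ)/2); positive since γ/2 ∈ QII, so sin(γ/2) = 0.5878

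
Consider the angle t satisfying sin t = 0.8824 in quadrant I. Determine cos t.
cos t = √(1 - sin²t) = 0.4705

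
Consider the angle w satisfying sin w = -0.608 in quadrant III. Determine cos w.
cos w = ±√(1 - sin²w) = -0.7939 (negative in QIII)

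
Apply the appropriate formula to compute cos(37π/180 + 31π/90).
cos(37π/180 + 31π/90) = cos 37π/180 cos 31π/90 - sin 37π/180 sin 31π/90 = -0.1564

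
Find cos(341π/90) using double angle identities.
cos(341π/90) = cos²341π/180 - sin²341π/180 = 0.788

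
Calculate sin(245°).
sin(245°) = -0.9063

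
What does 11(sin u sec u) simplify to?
11(sin u sec u) = 11(tan u) (using Reciprocal + quotient)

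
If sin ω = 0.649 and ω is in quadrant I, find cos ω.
cos ω = 0.7608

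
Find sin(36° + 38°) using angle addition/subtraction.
sin(36° + 38°) = sin 36° cos 38° + cos 36° sin 38° = 0.9613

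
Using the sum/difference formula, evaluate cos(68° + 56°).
cos(68° + 56°) = cos 68° cos 56° - sin 68° sin 56° = -0.5592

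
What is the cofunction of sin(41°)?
sin(41°) = cos(90° - 41°) = cos(49°)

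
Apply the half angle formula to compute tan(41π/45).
tan(41π/45) = sin 82π/45 / (1 + cos 82π/45) = -0.2867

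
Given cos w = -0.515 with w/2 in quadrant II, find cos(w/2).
cos(w/2) = ±√((1 + cos w)/2); negative since w/2 ∈ QII, so cos(w/2) = -0.4924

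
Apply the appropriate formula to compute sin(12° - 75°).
sin(12° - 75°) = sin 12° cos 75° - cos 12° sin 75° = -0.891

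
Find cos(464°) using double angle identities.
cos(464°) = cos²232° - sin²232° = -0.2419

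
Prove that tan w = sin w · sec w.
RHS = sin w · (1/cos w) = sin w/cos w = tan w = LHS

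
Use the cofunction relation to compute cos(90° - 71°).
cos(90° - 71°) = sin(71°) = 0.9455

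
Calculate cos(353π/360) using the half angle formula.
cos(353π/360) = -√((1 + cos 353π/180)/2) = -0.9981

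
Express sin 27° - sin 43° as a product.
sin 27° - sin 43° = 2 cos(35°) sin(-8°)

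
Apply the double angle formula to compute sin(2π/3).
sin(2π/3) = 2 sin π/3 cos π/3 = √3/2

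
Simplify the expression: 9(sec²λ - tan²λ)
9(sec²λ - tan²λ) = 9 (using Pythagorean identity)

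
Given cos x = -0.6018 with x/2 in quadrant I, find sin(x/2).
sin(x/2) = ±√((1 - cos x)/2); positive since x/2 ∈ QI, so sin(x/2) = 0.8949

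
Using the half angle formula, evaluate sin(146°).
sin(146°) = √((1 - cos 292°)/2) = 0.5592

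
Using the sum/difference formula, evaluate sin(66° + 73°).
sin(66° + 73°) = sin 66° cos 73° + cos 66° sin 73° = 0.6561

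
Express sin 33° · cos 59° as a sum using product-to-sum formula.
sin 33° cos 59° = (1/2)[sin(33°+59°) + sin(33°-59°)]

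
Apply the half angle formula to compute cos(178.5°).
cos(178.5°) = -√((1 + cos 357°)/2) = -0.9997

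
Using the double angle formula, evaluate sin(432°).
sin(432°) = 2 sin 216° cos 216° = 0.9511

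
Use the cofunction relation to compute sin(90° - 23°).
sin(90° - 23°) = cos(23°) = 0.9205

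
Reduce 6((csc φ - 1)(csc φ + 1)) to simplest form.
6((csc φ - 1)(csc φ + 1)) = 6(cot²φ) (using Diff. of squares)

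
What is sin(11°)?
sin(11°) = 0.1908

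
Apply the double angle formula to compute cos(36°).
cos(36°) = cos²18° - sin²18° = 0.809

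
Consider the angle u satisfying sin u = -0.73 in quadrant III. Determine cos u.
cos u = ±√(1 - sin²u) = -0.6834 (negative in QIII)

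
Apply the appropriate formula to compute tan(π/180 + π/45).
tan(π/180 + π/45) = (tan π/180 + tan π/45)/(1 - tan π/180 tan π/45) = 0.08749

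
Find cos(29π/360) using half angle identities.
cos(29π/360) = √((1 + cos 29π/180)/2) = 0.9681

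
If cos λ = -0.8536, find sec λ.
sec λ = 1/cos λ = -1.172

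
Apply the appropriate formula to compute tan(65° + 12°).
tan(65° + 12°) = (tan 65° + tan 12°)/(1 - tan 65° tan 12°) = 4.331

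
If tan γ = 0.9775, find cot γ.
cot γ = 1/tan γ = 1.023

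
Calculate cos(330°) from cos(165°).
cos(330°) = cos²165° - sin²165° = √3/2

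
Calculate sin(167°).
sin(167°) = 0.225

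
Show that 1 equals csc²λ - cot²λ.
RHS = 1/sin²λ - cos²λ/sin²λ = (1 - cos²λ)/sin²λ = sin²λ/sin²λ = 1 = LHS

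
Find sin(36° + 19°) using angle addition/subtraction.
sin(36° + 19°) = sin 36° cos 19° + cos 36° sin 19° = 0.8192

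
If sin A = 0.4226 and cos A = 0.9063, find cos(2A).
cos(2A) = cos²A - sin²A = 0.6428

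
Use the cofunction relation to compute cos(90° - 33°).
cos(90° - 33°) = sin(33°) = 0.5446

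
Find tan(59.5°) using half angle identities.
tan(59.5°) = sin 119° / (1 + cos 119°) = 1.698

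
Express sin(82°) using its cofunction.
sin(82°) = cos(90° - 82°) = cos(8°)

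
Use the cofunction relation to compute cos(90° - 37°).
cos(90° - 37°) = sin(37°) = 0.6018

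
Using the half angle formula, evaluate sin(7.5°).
sin(7.5°) = √((1 - cos 15°)/2) = 0.1305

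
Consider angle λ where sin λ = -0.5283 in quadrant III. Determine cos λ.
cos λ = ±√(1 - sin²λ) = -0.8491 (negative in QIII)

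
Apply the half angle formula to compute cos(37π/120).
cos(37π/120) = √((1 + cos 37π/60)/2) = 0.5664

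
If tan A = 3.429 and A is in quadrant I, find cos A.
cos A = 0.28 (using tan²A + 1 = sec²A)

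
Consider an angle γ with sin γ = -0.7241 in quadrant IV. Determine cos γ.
cos γ = √(1 - sin²γ) = 0.6897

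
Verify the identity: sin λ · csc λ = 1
LHS = sin λ · (1/sin λ) = 1 = RHS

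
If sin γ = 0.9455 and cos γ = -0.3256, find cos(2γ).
cos(2γ) = cos²γ - sin²γ = -0.788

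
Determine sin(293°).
sin(293°) = -0.9205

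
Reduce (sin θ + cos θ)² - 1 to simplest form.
(sin θ + cos θ)² - 1 = sin(2θ) (using Pythagorean + double angle)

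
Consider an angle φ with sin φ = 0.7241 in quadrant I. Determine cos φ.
cos φ = √(1 - sin²φ) = 0.6897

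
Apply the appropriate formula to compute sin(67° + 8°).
sin(67° + 8°) = sin 67° cos 8° + cos 67° sin 8° = (√6+√2)/4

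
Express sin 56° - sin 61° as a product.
sin 56° - sin 61° = 2 cos(58.5°) sin(-2.5°)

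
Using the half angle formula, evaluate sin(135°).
sin(135°) = √((1 - cos 270°)/2) = √2/2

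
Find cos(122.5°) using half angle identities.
cos(122.5°) = -√((1 + cos 245°)/2) = -0.5373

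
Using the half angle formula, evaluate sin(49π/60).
sin(49π/60) = √((1 - cos 49π/30)/2) = 0.5446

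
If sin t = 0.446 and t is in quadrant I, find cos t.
cos t = 0.895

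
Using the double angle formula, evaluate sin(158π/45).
sin(158π/45) = 2 sin 79π/45 cos 79π/45 = -0.9994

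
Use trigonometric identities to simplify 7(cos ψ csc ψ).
7(cos ψ csc ψ) = 7(cot ψ) (using Reciprocal + quotient)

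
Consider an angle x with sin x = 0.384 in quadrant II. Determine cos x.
cos x = ±√(1 - sin²x) = -0.9233 (negative in QII)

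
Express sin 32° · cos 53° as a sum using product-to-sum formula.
sin 32° cos 53° = (1/2)[sin(32°+53°) + sin(32°-53°)]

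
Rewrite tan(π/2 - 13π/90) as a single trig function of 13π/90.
tan(π/2 - 13π/90) = cot(13π/90)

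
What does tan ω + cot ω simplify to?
tan ω + cot ω = sec ω csc ω (using Quotient identities)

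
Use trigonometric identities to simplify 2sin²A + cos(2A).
2sin²A + cos(2A) = 1 (using Double angle)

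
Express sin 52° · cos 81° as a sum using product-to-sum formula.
sin 52° cos 81° = (1/2)[sin(52°+81°) + sin(52°-81°)]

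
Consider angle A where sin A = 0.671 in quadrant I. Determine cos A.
cos A = √(1 - sin²A) = 0.7415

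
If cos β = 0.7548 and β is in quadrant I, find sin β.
sin β = 0.656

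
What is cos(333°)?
cos(333°) = 0.891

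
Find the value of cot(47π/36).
cot(47π/36) = 0.7002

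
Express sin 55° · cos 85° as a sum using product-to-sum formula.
sin 55° cos 85° = (1/2)[sin(55°+85°) + sin(55°-85°)]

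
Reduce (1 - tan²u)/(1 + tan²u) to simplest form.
(1 - tan²u)/(1 + tan²u) = cos(2u) (using Double angle)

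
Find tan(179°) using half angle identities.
tan(179°) = sin 358° / (1 + cos 358°) = -0.01746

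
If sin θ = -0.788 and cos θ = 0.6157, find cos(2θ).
cos(2θ) = cos²θ - sin²θ = -0.2419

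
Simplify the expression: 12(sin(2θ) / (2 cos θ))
12(sin(2θ) / (2 cos θ)) = 12(sin θ) (using Double angle)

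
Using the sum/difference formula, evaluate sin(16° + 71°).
sin(16° + 71°) = sin 16° cos 71° + cos 16° sin 71° = 0.9986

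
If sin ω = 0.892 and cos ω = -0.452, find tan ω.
tan ω = sin ω / cos ω = -1.973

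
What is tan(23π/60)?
tan(23π/60) = 2.605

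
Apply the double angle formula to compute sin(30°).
sin(30°) = 2 sin 15° cos 15° = 1/2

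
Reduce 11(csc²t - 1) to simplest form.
11(csc²t - 1) = 11(cot²t) (using Pythagorean identity)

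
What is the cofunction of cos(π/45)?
cos(π/45) = sin(π/2 - π/45) = sin(43π/90)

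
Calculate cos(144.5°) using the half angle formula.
cos(144.5°) = -√((1 + cos 289°)/2) = -0.8141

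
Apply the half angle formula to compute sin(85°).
sin(85°) = √((1 - cos 170°)/2) = 0.9962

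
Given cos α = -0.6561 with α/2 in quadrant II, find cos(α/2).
cos(α/2) = ±√((1 + cos α)/2); negative since α/2 ∈ QII, so cos(α/2) = -0.4147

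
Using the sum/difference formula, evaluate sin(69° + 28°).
sin(69° + 28°) = sin 69° cos 28° + cos 69° sin 28° = 0.9925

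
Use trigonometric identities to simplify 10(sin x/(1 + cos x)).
10(sin x/(1 + cos x)) = 10(tan(x/2)) (using Half angle)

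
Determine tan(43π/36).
tan(43π/36) = 0.7002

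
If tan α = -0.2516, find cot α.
cot α = 1/tan α = -3.975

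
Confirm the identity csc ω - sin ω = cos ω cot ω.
LHS = 1/sin ω - sin ω = (1 - sin²ω)/sin ω = cos²ω/sin ω = cos ω · (cos ω/sin ω) = cos ω cot ω = RHS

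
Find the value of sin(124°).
sin(124°) = 0.829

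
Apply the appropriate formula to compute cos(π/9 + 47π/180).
cos(π/9 + 47π/180) = cos π/9 cos 47π/180 - sin π/9 sin 47π/180 = 0.3907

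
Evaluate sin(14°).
sin(14°) = 0.2419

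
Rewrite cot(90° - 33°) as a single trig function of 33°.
cot(90° - 33°) = tan(33°)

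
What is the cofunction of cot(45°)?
cot(45°) = tan(90° - 45°) = tan(45°)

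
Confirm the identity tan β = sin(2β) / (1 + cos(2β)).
RHS = 2 sin β cos β / (2cos²β) = sin β/cos β = tan β = LHS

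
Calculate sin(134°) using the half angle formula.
sin(134°) = √((1 - cos 268°)/2) = 0.7193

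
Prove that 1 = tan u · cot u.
RHS = (sin u/cos u) · (cos u/sin u) = 1 = LHS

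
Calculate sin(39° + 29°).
sin(39° + 29°) = sin 39° cos 29° + cos 39° sin 29° = 0.9272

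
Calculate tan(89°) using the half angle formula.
tan(89°) = sin 178° / (1 + cos 178°) = 57.29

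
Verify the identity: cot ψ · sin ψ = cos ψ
LHS = (cos ψ/sin ψ) · sin ψ = cos ψ = RHS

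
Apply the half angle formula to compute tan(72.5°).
tan(72.5°) = sin 145° / (1 + cos 145°) = 3.172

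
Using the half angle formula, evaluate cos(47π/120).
cos(47π/120) = √((1 + cos 47π/60)/2) = 0.3338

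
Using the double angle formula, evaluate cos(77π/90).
cos(77π/90) = cos²77π/180 - sin²77π/180 = -0.8988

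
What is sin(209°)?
sin(209°) = -0.4848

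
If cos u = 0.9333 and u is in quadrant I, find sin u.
sin u = 0.3591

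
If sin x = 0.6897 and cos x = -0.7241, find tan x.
tan x = sin x / cos x = -0.9525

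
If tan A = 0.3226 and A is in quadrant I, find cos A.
cos A = 0.9517 (using tan²A + 1 = sec²A)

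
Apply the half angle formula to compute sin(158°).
sin(158°) = √((1 - cos 316°)/2) = 0.3746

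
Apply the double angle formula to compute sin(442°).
sin(442°) = 2 sin 221° cos 221° = 0.9903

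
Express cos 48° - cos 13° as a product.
cos 48° - cos 13° = -2 sin(30.5°) sin(17.5°)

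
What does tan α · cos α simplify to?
tan α · cos α = sin α (using Quotient identity)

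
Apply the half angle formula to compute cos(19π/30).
cos(19π/30) = -√((1 + cos 19π/15)/2) = -0.4067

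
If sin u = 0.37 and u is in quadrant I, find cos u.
cos u = 0.929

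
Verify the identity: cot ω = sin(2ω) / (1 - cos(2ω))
RHS = 2 sin ω cos ω / (2sin²ω) = cos ω/sin ω = cot ω = LHS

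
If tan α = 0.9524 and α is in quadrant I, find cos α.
cos α = 0.7241 (using tan²α + 1 = sec²α)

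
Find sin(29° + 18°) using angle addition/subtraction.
sin(29° + 18°) = sin 29° cos 18° + cos 29° sin 18° = 0.7314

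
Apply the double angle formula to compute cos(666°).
cos(666°) = cos²333° - sin²333° = 0.5878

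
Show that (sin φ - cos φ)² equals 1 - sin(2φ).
LHS = sin²φ - 2 sin φ cos φ + cos²φ = (sin²φ + cos²φ) - 2 sin φ cos φ = 1 - sin(2φ) = RHS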